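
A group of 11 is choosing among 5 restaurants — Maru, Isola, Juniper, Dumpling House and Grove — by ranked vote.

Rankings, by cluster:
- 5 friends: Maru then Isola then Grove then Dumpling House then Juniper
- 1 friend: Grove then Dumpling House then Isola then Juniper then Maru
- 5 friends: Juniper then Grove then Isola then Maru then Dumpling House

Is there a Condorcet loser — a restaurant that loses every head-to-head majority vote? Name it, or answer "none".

Pairwise majorities:
Maru vs Isola: Maru preferred on 5 ballots; Isola wins 6–5.
Maru vs Juniper: Juniper wins 6–5.
Maru–Dumpling House: Maru 10–1.
Maru vs Grove: 5 to 6, Grove.
Isola vs Juniper: Isola wins 6–5.
Isola vs Dumpling House: Isola wins 10–1.
Isola vs Grove: Grove wins 6–5.
Juniper vs Dumpling House: Juniper preferred on 5 ballots; Dumpling House wins 6–5.
Juniper vs Grove: Grove, 6–5.
Dumpling House–Grove: Grove 11–0.
No restaurant is winless: Maru beats Dumpling House; Isola beats Maru; Juniper beats Maru; Dumpling House beats Juniper; Grove beats Maru. There is no Condorcet loser.

none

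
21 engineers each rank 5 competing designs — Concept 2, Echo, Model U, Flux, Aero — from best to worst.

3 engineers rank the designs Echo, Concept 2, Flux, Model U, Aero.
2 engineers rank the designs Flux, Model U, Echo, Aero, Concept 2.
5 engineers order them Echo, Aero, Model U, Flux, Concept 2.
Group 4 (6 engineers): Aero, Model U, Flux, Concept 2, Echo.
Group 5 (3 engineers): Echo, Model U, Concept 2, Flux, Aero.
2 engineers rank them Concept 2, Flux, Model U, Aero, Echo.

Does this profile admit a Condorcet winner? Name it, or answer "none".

Echo

Pairwise majorities:
Concept 2 vs Echo: Echo, 13–8.
Concept 2 vs Model U: Model U wins 16–5.
Concept 2 vs Flux: Concept 2 is ranked higher on 3+3+2 = 8 ballots, Flux on 13. Flux wins 13–8.
Concept 2 vs Aero: Concept 2 preferred on 3+3+2 = 8 ballots; Aero wins 13–8.
Echo vs Model U: Echo, 11–10.
Echo vs Flux: Echo wins 11–10.
Echo vs Aero: Echo, 13–8.
Model U vs Flux: Model U wins 14–7.
Model U vs Aero: Model U is ranked higher on 3+2+3+2 = 10 ballots, Aero on 11. Aero wins 11–10.
Flux vs Aero: Aero, 11–10.
Echo wins every pairwise contest, so Echo is the Condorcet winner.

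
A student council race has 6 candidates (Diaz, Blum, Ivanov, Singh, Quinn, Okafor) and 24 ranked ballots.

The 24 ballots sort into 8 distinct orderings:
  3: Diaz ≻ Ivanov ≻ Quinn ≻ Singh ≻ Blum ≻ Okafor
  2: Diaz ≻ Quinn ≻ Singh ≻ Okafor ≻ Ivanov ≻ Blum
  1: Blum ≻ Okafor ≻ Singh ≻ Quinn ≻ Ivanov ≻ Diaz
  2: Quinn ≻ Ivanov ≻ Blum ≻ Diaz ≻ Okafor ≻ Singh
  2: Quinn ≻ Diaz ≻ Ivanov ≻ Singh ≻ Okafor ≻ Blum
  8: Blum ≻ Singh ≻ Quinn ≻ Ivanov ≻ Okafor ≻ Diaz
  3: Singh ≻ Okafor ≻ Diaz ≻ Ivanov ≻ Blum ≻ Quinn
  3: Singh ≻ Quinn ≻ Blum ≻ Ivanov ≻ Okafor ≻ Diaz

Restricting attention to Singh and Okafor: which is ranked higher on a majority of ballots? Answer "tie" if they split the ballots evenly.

Ballots ranking Singh above Okafor: 3 + 2 + 2 + 8 + 3 + 3 = 21.
Ballots ranking Okafor above Singh: 24 − 21 = 3.
Singh wins the head-to-head 21–3.

Singh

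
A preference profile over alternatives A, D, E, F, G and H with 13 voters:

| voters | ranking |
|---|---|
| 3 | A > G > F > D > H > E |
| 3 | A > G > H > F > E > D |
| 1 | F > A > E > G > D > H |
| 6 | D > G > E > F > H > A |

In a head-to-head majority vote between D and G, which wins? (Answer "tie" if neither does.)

Ballots ranking D above G: 6.
Ballots ranking G above D: 13 − 6 = 7.
G wins the head-to-head 7–6.

G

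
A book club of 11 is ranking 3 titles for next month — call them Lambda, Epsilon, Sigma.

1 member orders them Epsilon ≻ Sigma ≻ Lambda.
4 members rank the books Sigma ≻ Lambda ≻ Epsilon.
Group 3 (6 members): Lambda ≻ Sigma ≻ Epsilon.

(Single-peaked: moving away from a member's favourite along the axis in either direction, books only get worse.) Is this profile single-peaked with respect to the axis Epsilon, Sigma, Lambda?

yes

Axis positions: Epsilon=1, Sigma=2, Lambda=3.
Group 1 (peak Epsilon at position 1): ranking walks positions 1-2-3, expanding outward from the peak — single-peaked.
Group 2 (peak Sigma at position 2): ranking walks positions 2-3-1, expanding outward from the peak — single-peaked.
Group 3 (peak Lambda at position 3): ranking walks positions 3-2-1, expanding outward from the peak — single-peaked.
Every ranking is single-peaked on this axis.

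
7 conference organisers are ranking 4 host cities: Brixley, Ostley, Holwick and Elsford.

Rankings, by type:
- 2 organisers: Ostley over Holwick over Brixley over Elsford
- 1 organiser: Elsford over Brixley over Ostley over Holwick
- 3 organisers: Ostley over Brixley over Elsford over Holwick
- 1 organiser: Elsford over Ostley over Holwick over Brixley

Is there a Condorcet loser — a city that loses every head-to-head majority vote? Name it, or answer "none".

Holwick

Pairwise majorities:
Brixley vs Ostley: 1 to 6, Ostley.
Brixley vs Holwick: Brixley is ranked higher on 1+3 = 4 ballots, Holwick on 3. Brixley wins 4–3.
Brixley–Elsford: Brixley 5–2.
Ostley–Holwick: Ostley 7–0.
Ostley–Elsford: Ostley 5–2.
Holwick vs Elsford: Holwick preferred on 2 ballots; Elsford wins 5–2.
Holwick is beaten in every head-to-head and is the Condorcet loser.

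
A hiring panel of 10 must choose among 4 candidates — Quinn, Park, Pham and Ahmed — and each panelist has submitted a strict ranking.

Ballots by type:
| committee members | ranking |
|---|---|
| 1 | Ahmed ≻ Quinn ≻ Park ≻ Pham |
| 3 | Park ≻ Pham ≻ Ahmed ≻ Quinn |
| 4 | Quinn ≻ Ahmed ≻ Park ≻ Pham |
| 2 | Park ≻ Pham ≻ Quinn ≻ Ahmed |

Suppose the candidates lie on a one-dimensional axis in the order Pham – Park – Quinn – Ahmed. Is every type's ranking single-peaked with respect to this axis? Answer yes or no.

Axis positions: Pham=1, Park=2, Quinn=3, Ahmed=4.
Type 1 (peak Ahmed at position 4): ranking walks positions 4-3-2-1, expanding outward from the peak — single-peaked.
Type 2: ranking walks positions 2-1-4-3; Ahmed is ranked above Quinn even though Quinn lies between Ahmed and the peak Park on the axis — preferences dip and rise again. Not single-peaked.
Type 3 (peak Quinn at position 3): ranking walks positions 3-4-2-1, expanding outward from the peak — single-peaked.
Type 4 (peak Park at position 2): ranking walks positions 2-1-3-4, expanding outward from the peak — single-peaked.
Type 2 violates single-peakedness, so the profile is not single-peaked on this axis.

no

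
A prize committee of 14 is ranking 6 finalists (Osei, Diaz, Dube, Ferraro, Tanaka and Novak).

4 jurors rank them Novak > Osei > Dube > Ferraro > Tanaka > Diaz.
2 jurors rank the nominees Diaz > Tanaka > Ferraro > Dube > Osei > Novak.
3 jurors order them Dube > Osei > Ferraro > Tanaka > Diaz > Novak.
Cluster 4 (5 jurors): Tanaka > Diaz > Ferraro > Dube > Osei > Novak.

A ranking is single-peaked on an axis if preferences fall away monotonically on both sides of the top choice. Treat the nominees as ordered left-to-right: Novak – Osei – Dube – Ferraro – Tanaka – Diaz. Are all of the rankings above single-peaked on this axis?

yes

Axis positions: Novak=1, Osei=2, Dube=3, Ferraro=4, Tanaka=5, Diaz=6.
Cluster 1 (peak Novak at position 1): ranking walks positions 1-2-3-4-5-6, expanding outward from the peak — single-peaked.
Cluster 2 (peak Diaz at position 6): ranking walks positions 6-5-4-3-2-1, expanding outward from the peak — single-peaked.
Cluster 3 (peak Dube at position 3): ranking walks positions 3-2-4-5-6-1, expanding outward from the peak — single-peaked.
Cluster 4 (peak Tanaka at position 5): ranking walks positions 5-6-4-3-2-1, expanding outward from the peak — single-peaked.
Every ranking is single-peaked on this axis.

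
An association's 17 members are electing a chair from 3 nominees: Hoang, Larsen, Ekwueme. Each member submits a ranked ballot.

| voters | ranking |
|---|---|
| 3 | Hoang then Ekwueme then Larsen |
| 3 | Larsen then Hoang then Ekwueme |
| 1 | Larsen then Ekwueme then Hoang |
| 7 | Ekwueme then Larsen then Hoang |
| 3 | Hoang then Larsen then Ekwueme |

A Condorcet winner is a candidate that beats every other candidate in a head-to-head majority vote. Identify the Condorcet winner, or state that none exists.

none

Head-to-head results (17 voters):
Hoang vs Larsen: Larsen, 11–6.
Hoang vs Ekwueme: Hoang, 9–8.
Larsen–Ekwueme: Ekwueme 10–7.
Each candidate drops at least one matchup (Hoang loses to Larsen; Larsen loses to Ekwueme; Ekwueme loses to Hoang); the cycle Hoang beats Ekwueme beats Larsen beats Hoang rules out a Condorcet winner.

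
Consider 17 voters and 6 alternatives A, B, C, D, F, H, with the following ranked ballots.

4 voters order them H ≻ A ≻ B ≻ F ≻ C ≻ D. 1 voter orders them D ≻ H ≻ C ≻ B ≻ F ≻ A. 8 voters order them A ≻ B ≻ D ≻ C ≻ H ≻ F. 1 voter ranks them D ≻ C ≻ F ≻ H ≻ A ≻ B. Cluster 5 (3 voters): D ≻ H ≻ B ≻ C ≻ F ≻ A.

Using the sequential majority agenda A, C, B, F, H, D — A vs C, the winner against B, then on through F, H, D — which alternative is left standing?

Round 1: A vs C — 12–5, A advances.
Round 2: A vs B — 13–4, A advances.
Round 3: A vs F — 12–5, A advances.
Round 4: A vs H — 8–9, H advances.
Round 5: H vs D — 4–13, D advances.
D survives the agenda.

D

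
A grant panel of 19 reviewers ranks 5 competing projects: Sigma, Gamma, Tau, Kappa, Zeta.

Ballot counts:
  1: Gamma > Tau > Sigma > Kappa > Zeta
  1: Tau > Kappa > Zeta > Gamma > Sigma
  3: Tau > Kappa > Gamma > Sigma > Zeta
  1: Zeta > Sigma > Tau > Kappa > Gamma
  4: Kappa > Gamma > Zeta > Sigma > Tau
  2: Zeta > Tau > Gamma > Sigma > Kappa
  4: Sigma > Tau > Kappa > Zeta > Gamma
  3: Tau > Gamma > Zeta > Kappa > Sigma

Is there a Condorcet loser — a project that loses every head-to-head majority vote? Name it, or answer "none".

Sigma

Pairwise majorities:
Sigma vs Gamma: 5 to 14, Gamma.
Sigma vs Tau: Tau, 10–9.
Sigma vs Kappa: Kappa wins 11–8.
Sigma vs Zeta: Sigma preferred on 1+3+4 = 8 ballots; Zeta wins 11–8.
Gamma vs Tau: 1+4 = 5 for Gamma, 14 for Tau — Tau by 14–5.
Gamma–Kappa: Kappa 13–6.
Gamma vs Zeta: Gamma wins 11–8.
Tau vs Kappa: 15 for Tau, 4 for Kappa — Tau by 15–4.
Tau vs Zeta: Tau wins 12–7.
Kappa vs Zeta: Kappa wins 13–6.
Only Sigma has no wins; Sigma is the Condorcet loser.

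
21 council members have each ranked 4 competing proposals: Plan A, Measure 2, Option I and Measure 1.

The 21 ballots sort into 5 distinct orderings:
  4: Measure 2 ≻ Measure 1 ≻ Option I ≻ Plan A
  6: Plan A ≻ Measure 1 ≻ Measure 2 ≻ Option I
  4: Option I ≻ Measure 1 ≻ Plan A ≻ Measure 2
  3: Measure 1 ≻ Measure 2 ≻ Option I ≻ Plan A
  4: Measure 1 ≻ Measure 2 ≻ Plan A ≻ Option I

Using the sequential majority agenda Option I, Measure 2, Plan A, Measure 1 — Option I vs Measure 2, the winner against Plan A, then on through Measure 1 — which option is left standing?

Round 1: Option I vs Measure 2 — 4–17, Measure 2 advances.
Round 2: Measure 2 vs Plan A — 11–10, Measure 2 advances.
Round 3: Measure 2 vs Measure 1 — 4–17, Measure 1 advances.
The agenda winner is Measure 1.

Measure 1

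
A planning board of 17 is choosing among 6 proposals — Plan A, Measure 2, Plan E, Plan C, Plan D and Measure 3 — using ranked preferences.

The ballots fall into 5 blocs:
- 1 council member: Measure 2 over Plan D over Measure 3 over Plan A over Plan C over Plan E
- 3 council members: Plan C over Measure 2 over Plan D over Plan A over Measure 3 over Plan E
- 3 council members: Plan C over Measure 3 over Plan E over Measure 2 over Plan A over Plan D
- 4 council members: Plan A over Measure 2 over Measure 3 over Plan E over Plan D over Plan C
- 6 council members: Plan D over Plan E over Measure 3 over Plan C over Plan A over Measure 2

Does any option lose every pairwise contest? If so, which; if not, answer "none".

Pairwise majorities:
Plan A–Measure 2: Plan A 10–7.
Plan A–Plan E: Plan E 9–8.
Plan A–Plan C: Plan C 12–5.
Plan A vs Plan D: 3+4 = 7 for Plan A, 10 for Plan D — Plan D by 10–7.
Plan A vs Measure 3: Plan A is ranked higher on 3+4 = 7 ballots, Measure 3 on 10. Measure 3 wins 10–7.
Measure 2 vs Plan E: Plan E, 9–8.
Measure 2 vs Plan C: Plan C, 12–5.
Measure 2 vs Plan D: 11 to 6, Measure 2.
Measure 2 vs Measure 3: Measure 2 preferred on 1+3+4 = 8 ballots; Measure 3 wins 9–8.
Plan E–Plan C: Plan E 10–7.
Plan E vs Plan D: 3+4 = 7 for Plan E, 10 for Plan D — Plan D by 10–7.
Plan E vs Measure 3: Measure 3 wins 11–6.
Plan C vs Plan D: Plan C is ranked higher on 3+3 = 6 ballots, Plan D on 11. Plan D wins 11–6.
Plan C vs Measure 3: 3+3 = 6 for Plan C, 11 for Measure 3 — Measure 3 by 11–6.
Plan D vs Measure 3: Plan D, 10–7.
No option is winless: Plan A beats Measure 2; Measure 2 beats Plan D; Plan E beats Plan A; Plan C beats Plan A; Plan D beats Plan A; Measure 3 beats Plan A. There is no Condorcet loser.

none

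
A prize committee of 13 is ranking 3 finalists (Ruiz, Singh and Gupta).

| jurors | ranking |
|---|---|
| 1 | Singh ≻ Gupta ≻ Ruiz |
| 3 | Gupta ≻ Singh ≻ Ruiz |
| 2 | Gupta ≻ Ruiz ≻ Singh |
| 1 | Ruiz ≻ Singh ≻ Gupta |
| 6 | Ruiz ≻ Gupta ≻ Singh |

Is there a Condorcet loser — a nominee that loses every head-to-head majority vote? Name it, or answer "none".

Head-to-head results (13 jurors):
Ruiz–Singh: Ruiz 9–4.
Ruiz vs Gupta: 7 to 6, Ruiz.
Singh vs Gupta: Singh is ranked higher on 1+1 = 2 ballots, Gupta on 11. Gupta wins 11–2.
Singh is beaten in every head-to-head and is the Condorcet loser.

Singh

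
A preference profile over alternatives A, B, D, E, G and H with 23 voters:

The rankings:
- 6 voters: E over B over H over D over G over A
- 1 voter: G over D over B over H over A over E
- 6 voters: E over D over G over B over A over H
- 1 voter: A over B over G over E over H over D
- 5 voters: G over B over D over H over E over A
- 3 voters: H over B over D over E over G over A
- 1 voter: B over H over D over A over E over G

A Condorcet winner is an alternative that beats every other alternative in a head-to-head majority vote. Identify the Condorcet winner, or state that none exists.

Pairwise majorities:
A vs B: 1 for A, 22 for B — B by 22–1.
A vs D: A is ranked higher on 1 ballot, D on 22. D wins 22–1.
A vs E: A preferred on 1+1+1 = 3 ballots; E wins 20–3.
A vs G: A preferred on 1+1 = 2 ballots; G wins 21–2.
A vs H: A preferred on 6+1 = 7 ballots; H wins 16–7.
B vs D: 16 to 7, B.
B vs E: 11 to 12, E.
B vs G: B is ranked higher on 6+1+3+1 = 11 ballots, G on 12. G wins 12–11.
B vs H: B preferred on 6+1+6+1+5+1 = 20 ballots; B wins 20–3.
D vs E: D preferred on 1+5+3+1 = 10 ballots; E wins 13–10.
D vs G: 6+6+3+1 = 16 for D, 7 for G — D by 16–7.
D vs H: D preferred on 1+6+5 = 12 ballots; D wins 12–11.
E vs G: E preferred on 6+6+3+1 = 16 ballots; E wins 16–7.
E vs H: E preferred on 6+6+1 = 13 ballots; E wins 13–10.
G vs H: 1+6+1+5 = 13 for G, 10 for H — G by 13–10.
E wins every pairwise contest, so E is the Condorcet winner.

E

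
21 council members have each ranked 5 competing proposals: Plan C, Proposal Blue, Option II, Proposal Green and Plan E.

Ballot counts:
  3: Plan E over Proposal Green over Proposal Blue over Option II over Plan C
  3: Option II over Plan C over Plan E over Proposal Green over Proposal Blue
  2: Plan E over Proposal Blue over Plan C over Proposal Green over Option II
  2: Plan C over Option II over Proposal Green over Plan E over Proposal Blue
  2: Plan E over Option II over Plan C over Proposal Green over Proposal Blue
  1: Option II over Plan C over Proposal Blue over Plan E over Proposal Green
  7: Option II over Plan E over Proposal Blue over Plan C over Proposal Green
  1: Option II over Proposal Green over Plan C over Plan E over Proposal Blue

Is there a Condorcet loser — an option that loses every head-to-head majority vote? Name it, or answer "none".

Head-to-head results (21 council members):
Plan C vs Proposal Blue: Plan C preferred on 3+2+2+1+1 = 9 ballots; Proposal Blue wins 12–9.
Plan C vs Option II: Option II, 17–4.
Plan C vs Proposal Green: 3+2+2+2+1+7 = 17 for Plan C, 4 for Proposal Green — Plan C by 17–4.
Plan C–Plan E: Plan E 14–7.
Proposal Blue vs Option II: Proposal Blue is ranked higher on 3+2 = 5 ballots, Option II on 16. Option II wins 16–5.
Proposal Blue vs Proposal Green: 10 to 11, Proposal Green.
Proposal Blue vs Plan E: Plan E, 20–1.
Option II vs Proposal Green: 3+2+2+1+7+1 = 16 for Option II, 5 for Proposal Green — Option II by 16–5.
Option II–Plan E: Option II 14–7.
Proposal Green vs Plan E: Proposal Green is ranked higher on 2+1 = 3 ballots, Plan E on 18. Plan E wins 18–3.
Every option wins at least one matchup (Plan C beats Proposal Green; Proposal Blue beats Plan C; Option II beats Plan C; Proposal Green beats Proposal Blue; Plan E beats Plan C), so there is no Condorcet loser.

none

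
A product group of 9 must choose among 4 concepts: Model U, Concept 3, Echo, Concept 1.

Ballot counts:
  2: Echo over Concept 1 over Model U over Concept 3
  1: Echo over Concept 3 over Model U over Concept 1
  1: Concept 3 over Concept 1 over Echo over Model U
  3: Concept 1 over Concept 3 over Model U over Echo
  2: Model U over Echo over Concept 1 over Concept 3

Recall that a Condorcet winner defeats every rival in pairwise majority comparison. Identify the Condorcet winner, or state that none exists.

none

Pairwise majorities:
Model U–Concept 3: Concept 3 5–4.
Model U vs Echo: Model U, 5–4.
Model U vs Concept 1: Concept 1, 6–3.
Concept 3–Echo: Echo 5–4.
Concept 3–Concept 1: Concept 1 7–2.
Echo vs Concept 1: Echo, 5–4.
No design is unbeaten: Model U loses to Concept 3; Concept 3 loses to Echo; Echo loses to Model U; Concept 1 loses to Echo. In particular Model U beats Echo beats Concept 3 beats Model U is a majority cycle — no Condorcet winner exists.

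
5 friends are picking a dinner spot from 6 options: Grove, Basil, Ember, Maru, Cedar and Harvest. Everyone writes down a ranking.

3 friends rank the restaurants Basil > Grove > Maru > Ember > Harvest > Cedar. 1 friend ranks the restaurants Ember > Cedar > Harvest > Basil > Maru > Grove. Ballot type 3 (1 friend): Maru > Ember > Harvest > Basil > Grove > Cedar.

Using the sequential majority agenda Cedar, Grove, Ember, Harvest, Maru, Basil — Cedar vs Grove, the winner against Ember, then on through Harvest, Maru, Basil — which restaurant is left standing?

Basil

Round 1: Cedar vs Grove — 1–4, Grove advances.
Round 2: Grove vs Ember — 3–2, Grove advances.
Round 3: Grove vs Harvest — 3–2, Grove advances.
Round 4: Grove vs Maru — 3–2, Grove advances.
Round 5: Grove vs Basil — 0–5, Basil advances.
Basil survives the agenda.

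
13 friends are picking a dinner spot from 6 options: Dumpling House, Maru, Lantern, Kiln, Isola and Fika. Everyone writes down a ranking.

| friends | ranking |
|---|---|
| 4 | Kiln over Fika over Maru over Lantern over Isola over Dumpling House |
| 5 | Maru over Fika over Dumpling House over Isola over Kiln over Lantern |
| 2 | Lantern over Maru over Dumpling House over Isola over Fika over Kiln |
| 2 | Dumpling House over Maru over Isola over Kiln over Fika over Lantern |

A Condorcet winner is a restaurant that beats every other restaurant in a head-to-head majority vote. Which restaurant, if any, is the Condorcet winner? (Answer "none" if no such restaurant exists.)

Head-to-head results (13 friends):
Dumpling House vs Maru: 2 to 11, Maru.
Dumpling House vs Lantern: Dumpling House preferred on 5+2 = 7 ballots; Dumpling House wins 7–6.
Dumpling House vs Kiln: Dumpling House is ranked higher on 5+2+2 = 9 ballots, Kiln on 4. Dumpling House wins 9–4.
Dumpling House vs Isola: 5+2+2 = 9 for Dumpling House, 4 for Isola — Dumpling House by 9–4.
Dumpling House vs Fika: 2+2 = 4 for Dumpling House, 9 for Fika — Fika by 9–4.
Maru vs Lantern: 4+5+2 = 11 for Maru, 2 for Lantern — Maru by 11–2.
Maru vs Kiln: Maru preferred on 5+2+2 = 9 ballots; Maru wins 9–4.
Maru vs Isola: Maru preferred on 4+5+2+2 = 13 ballots; Maru wins 13–0.
Maru vs Fika: 9 to 4, Maru.
Lantern vs Kiln: 2 for Lantern, 11 for Kiln — Kiln by 11–2.
Lantern vs Isola: 6 to 7, Isola.
Lantern vs Fika: Lantern is ranked higher on 2 ballots, Fika on 11. Fika wins 11–2.
Kiln vs Isola: Kiln preferred on 4 ballots; Isola wins 9–4.
Kiln vs Fika: Kiln preferred on 4+2 = 6 ballots; Fika wins 7–6.
Isola vs Fika: 4 to 9, Fika.
Maru defeats every rival head-to-head and is the Condorcet winner.

Maru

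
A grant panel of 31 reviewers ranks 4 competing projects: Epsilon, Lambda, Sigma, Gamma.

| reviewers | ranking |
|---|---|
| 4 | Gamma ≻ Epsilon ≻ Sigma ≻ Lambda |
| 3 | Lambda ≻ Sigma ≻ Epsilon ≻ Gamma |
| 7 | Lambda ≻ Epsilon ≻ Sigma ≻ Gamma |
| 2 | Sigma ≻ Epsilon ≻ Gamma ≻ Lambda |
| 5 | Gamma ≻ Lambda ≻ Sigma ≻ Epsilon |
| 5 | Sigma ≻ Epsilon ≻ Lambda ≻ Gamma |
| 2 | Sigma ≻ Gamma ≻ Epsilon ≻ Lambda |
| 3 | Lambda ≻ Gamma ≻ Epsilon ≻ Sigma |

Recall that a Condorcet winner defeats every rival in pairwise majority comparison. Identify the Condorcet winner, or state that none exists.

Pairwise majorities:
Epsilon vs Lambda: 4+2+5+2 = 13 for Epsilon, 18 for Lambda — Lambda by 18–13.
Epsilon vs Sigma: Epsilon preferred on 4+7+3 = 14 ballots; Sigma wins 17–14.
Epsilon vs Gamma: Epsilon is ranked higher on 3+7+2+5 = 17 ballots, Gamma on 14. Epsilon wins 17–14.
Lambda vs Sigma: Lambda is ranked higher on 3+7+5+3 = 18 ballots, Sigma on 13. Lambda wins 18–13.
Lambda vs Gamma: 18 to 13, Lambda.
Sigma vs Gamma: Sigma is ranked higher on 3+7+2+5+2 = 19 ballots, Gamma on 12. Sigma wins 19–12.
Only Lambda has no losses; Lambda is the Condorcet winner.

Lambda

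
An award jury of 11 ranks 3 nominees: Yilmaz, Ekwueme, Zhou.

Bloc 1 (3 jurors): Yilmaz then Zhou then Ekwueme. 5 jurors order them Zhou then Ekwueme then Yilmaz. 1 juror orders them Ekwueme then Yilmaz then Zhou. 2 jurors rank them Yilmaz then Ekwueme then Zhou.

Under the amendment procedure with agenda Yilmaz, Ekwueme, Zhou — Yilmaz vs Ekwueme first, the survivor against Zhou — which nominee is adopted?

Zhou

Round 1: Yilmaz vs Ekwueme — 5–6, Ekwueme advances.
Round 2: Ekwueme vs Zhou — 3–8, Zhou advances.
Zhou survives the agenda.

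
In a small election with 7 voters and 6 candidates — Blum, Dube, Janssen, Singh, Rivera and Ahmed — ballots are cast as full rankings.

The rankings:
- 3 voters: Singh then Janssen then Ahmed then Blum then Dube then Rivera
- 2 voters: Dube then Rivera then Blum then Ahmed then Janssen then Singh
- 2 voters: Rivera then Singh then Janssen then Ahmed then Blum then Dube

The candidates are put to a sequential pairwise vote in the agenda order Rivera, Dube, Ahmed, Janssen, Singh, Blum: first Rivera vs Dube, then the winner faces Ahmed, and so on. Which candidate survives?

Round 1: Rivera vs Dube — 2–5, Dube advances.
Round 2: Dube vs Ahmed — 2–5, Ahmed advances.
Round 3: Ahmed vs Janssen — 2–5, Janssen advances.
Round 4: Janssen vs Singh — 2–5, Singh advances.
Round 5: Singh vs Blum — 5–2, Singh advances.
Singh survives the agenda.

Singh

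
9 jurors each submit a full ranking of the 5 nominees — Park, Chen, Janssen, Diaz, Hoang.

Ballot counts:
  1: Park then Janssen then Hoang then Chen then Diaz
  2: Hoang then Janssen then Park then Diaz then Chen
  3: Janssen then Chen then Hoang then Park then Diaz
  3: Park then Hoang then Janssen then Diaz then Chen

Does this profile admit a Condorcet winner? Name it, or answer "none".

Hoang

Pairwise majorities:
Park–Chen: Park 6–3.
Park–Janssen: Janssen 5–4.
Park vs Diaz: Park wins 9–0.
Park–Hoang: Hoang 5–4.
Chen vs Janssen: Janssen wins 9–0.
Chen vs Diaz: Diaz, 5–4.
Chen vs Hoang: Hoang wins 6–3.
Janssen vs Diaz: Janssen, 9–0.
Janssen vs Hoang: Hoang, 5–4.
Diaz vs Hoang: Hoang, 9–0.
Hoang beats each of Park, Chen, Janssen, Diaz — Hoang is the Condorcet winner.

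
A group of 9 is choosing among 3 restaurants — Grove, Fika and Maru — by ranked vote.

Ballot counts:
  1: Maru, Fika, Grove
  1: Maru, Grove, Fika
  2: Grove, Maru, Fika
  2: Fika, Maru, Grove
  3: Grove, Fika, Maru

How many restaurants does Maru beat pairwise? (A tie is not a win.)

0

Maru against each rival (9 friends):
Maru vs Grove: Maru is ranked higher on 1+1+2 = 4 ballots, Grove on 5. Grove wins 5–4.
Maru vs Fika: 4 to 5, Fika.
Maru beats no one; loses to Grove, Fika — 0 pairwise wins.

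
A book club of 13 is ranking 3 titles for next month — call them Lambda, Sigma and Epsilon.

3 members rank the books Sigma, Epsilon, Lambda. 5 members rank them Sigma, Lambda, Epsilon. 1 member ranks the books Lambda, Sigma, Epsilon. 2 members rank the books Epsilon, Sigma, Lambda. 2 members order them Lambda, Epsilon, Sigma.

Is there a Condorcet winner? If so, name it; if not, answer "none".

Sigma

Pairwise majorities:
Lambda vs Sigma: Sigma, 10–3.
Lambda–Epsilon: Lambda 8–5.
Sigma vs Epsilon: Sigma, 9–4.
Sigma wins every pairwise contest, so Sigma is the Condorcet winner.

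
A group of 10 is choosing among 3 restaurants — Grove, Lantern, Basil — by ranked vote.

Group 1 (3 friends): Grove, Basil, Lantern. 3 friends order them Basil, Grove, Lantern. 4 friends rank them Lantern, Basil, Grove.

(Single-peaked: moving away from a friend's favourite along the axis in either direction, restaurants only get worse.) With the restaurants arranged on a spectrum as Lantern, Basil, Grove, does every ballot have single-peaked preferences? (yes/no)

yes

Axis positions: Lantern=1, Basil=2, Grove=3.
Group 1 (peak Grove at position 3): ranking walks positions 3-2-1, expanding outward from the peak — single-peaked.
Group 2 (peak Basil at position 2): ranking walks positions 2-3-1, expanding outward from the peak — single-peaked.
Group 3 (peak Lantern at position 1): ranking walks positions 1-2-3, expanding outward from the peak — single-peaked.
Every ranking is single-peaked on this axis.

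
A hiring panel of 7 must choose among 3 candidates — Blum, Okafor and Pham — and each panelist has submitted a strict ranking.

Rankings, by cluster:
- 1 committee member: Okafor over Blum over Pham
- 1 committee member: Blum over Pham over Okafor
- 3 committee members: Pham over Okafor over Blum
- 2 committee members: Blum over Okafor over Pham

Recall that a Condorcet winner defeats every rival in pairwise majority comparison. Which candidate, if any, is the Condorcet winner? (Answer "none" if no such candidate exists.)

Head-to-head results (7 committee members):
Blum vs Okafor: Okafor, 4–3.
Blum–Pham: Blum 4–3.
Okafor–Pham: Pham 4–3.
Each candidate drops at least one matchup (Blum loses to Okafor; Okafor loses to Pham; Pham loses to Blum); the cycle Blum beats Pham beats Okafor beats Blum rules out a Condorcet winner.

none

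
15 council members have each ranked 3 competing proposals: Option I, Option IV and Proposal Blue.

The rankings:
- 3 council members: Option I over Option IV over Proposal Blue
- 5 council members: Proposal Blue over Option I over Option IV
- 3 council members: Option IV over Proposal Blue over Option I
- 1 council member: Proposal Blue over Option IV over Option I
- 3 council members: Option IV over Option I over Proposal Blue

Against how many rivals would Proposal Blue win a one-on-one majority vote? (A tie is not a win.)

1

Proposal Blue against each rival (15 council members):
Proposal Blue vs Option I: 9 to 6, Proposal Blue.
Proposal Blue–Option IV: Option IV 9–6.
Proposal Blue beats Option I; loses to Option IV — 1 pairwise win.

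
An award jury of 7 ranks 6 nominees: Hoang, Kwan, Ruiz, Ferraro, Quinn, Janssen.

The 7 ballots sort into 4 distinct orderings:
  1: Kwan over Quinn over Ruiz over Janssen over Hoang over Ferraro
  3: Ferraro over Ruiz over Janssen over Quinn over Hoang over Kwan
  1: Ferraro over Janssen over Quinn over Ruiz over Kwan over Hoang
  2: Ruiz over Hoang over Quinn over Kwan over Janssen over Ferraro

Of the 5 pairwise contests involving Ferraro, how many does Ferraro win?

5

Ferraro against each rival (7 jurors):
Ferraro vs Hoang: Ferraro preferred on 3+1 = 4 ballots; Ferraro wins 4–3.
Ferraro vs Kwan: 3+1 = 4 for Ferraro, 3 for Kwan — Ferraro by 4–3.
Ferraro vs Ruiz: Ferraro preferred on 3+1 = 4 ballots; Ferraro wins 4–3.
Ferraro vs Quinn: Ferraro, 4–3.
Ferraro vs Janssen: Ferraro, 4–3.
Ferraro beats Hoang, Kwan, Ruiz, Quinn, Janssen — 5 pairwise wins.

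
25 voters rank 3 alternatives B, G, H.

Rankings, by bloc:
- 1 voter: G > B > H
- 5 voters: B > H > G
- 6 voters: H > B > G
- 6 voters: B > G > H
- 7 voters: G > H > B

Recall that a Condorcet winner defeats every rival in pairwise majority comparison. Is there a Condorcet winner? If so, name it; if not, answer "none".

Head-to-head results (25 voters):
B vs G: 5+6+6 = 17 for B, 8 for G — B by 17–8.
B vs H: H, 13–12.
G vs H: G wins 14–11.
Every alternative loses at least once (B loses to H; G loses to B; H loses to G). The majority relation contains the cycle B beats G beats H beats B, so there is no Condorcet winner.

none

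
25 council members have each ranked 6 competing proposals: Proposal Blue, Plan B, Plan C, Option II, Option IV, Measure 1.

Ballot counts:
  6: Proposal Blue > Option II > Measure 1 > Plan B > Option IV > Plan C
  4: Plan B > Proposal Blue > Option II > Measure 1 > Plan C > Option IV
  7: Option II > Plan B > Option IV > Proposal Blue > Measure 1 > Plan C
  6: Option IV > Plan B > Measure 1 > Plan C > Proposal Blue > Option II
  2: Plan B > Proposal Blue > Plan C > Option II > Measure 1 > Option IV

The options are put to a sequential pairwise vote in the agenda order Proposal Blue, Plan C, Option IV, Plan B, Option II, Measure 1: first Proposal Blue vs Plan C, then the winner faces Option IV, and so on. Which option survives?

Round 1: Proposal Blue vs Plan C — 19–6, Proposal Blue advances.
Round 2: Proposal Blue vs Option IV — 12–13, Option IV advances.
Round 3: Option IV vs Plan B — 6–19, Plan B advances.
Round 4: Plan B vs Option II — 12–13, Option II advances.
Round 5: Option II vs Measure 1 — 19–6, Option II advances.
The agenda winner is Option II.

Option II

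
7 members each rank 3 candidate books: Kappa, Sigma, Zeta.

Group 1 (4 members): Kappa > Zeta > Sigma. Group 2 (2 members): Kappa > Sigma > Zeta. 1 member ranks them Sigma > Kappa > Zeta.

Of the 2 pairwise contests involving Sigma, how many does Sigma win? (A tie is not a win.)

0

Sigma against each rival (7 members):
Sigma vs Kappa: Kappa wins 6–1.
Sigma–Zeta: Zeta 4–3.
Sigma beats no one; loses to Kappa, Zeta — 0 pairwise wins.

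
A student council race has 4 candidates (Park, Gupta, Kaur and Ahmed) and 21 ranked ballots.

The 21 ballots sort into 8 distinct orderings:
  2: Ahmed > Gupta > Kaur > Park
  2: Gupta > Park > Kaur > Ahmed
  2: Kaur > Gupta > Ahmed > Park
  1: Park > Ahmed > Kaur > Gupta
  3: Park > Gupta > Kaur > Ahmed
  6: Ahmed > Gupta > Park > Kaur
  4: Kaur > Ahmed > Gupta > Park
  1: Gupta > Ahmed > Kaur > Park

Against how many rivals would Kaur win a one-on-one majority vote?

1

Kaur against each rival (21 voters):
Kaur vs Park: Park wins 12–9.
Kaur vs Gupta: Kaur is ranked higher on 2+1+4 = 7 ballots, Gupta on 14. Gupta wins 14–7.
Kaur vs Ahmed: Kaur preferred on 2+2+3+4 = 11 ballots; Kaur wins 11–10.
Kaur beats Ahmed; loses to Park, Gupta — 1 pairwise win.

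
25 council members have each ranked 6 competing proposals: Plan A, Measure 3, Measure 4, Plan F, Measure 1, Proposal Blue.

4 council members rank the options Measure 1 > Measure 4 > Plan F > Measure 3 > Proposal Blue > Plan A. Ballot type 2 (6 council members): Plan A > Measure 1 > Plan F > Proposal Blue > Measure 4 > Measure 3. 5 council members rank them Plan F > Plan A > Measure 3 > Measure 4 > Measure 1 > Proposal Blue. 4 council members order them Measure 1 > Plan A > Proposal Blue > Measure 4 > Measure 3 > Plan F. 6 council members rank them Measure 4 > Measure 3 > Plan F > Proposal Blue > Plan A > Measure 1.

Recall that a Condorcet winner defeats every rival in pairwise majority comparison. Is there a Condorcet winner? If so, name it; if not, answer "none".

none

Head-to-head results (25 council members):
Plan A vs Measure 3: Plan A, 15–10.
Plan A vs Measure 4: Plan A wins 15–10.
Plan A–Plan F: Plan F 15–10.
Plan A vs Measure 1: Plan A wins 17–8.
Plan A–Proposal Blue: Plan A 15–10.
Measure 3 vs Measure 4: Measure 4 wins 20–5.
Measure 3 vs Plan F: Plan F, 15–10.
Measure 3–Measure 1: Measure 1 14–11.
Measure 3–Proposal Blue: Measure 3 15–10.
Measure 4–Plan F: Measure 4 14–11.
Measure 4 vs Measure 1: Measure 1 wins 14–11.
Measure 4–Proposal Blue: Measure 4 15–10.
Plan F–Measure 1: Measure 1 14–11.
Plan F vs Proposal Blue: Plan F, 21–4.
Measure 1 vs Proposal Blue: Measure 1 wins 19–6.
Every option loses at least once (Plan A loses to Plan F; Measure 3 loses to Plan A; Measure 4 loses to Plan A; Plan F loses to Measure 4; Measure 1 loses to Plan A; Proposal Blue loses to Plan A). The majority relation contains the cycle Plan A > Measure 4 > Plan F > Plan A, so there is no Condorcet winner.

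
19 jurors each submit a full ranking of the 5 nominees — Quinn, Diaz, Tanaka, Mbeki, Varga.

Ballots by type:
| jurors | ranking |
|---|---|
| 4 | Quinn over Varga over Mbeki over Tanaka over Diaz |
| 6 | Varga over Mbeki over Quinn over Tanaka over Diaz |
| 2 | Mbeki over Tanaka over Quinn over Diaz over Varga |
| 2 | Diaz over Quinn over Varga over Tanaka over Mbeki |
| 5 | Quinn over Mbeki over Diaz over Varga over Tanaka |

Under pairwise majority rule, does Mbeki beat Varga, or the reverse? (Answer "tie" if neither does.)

Varga

Ballots ranking Mbeki above Varga: 2 + 5 = 7.
Ballots ranking Varga above Mbeki: 19 − 7 = 12.
Varga wins the head-to-head 12–7.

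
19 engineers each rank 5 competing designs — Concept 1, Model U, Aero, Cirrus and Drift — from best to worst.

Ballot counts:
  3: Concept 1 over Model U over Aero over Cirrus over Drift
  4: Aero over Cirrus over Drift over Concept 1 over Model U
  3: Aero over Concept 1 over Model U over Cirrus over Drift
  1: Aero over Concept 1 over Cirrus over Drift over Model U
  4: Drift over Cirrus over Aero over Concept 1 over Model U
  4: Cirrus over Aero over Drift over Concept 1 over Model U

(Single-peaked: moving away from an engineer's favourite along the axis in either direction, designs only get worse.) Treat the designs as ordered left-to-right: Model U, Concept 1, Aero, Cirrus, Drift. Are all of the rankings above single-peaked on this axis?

Axis positions: Model U=1, Concept 1=2, Aero=3, Cirrus=4, Drift=5.
Cluster 1 (peak Concept 1 at position 2): ranking walks positions 2-1-3-4-5, expanding outward from the peak — single-peaked.
Cluster 2 (peak Aero at position 3): ranking walks positions 3-4-5-2-1, expanding outward from the peak — single-peaked.
Cluster 3 (peak Aero at position 3): ranking walks positions 3-2-1-4-5, expanding outward from the peak — single-peaked.
Cluster 4 (peak Aero at position 3): ranking walks positions 3-2-4-5-1, expanding outward from the peak — single-peaked.
Cluster 5 (peak Drift at position 5): ranking walks positions 5-4-3-2-1, expanding outward from the peak — single-peaked.
Cluster 6 (peak Cirrus at position 4): ranking walks positions 4-3-5-2-1, expanding outward from the peak — single-peaked.
Every ranking is single-peaked on this axis.

yes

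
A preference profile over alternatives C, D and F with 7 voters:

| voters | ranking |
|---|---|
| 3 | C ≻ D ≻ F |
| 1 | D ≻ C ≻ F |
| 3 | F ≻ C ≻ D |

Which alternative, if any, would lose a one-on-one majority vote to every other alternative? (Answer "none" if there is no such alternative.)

F

Pairwise majorities:
C–D: C 6–1.
C–F: C 4–3.
D vs F: D, 4–3.
F loses to every other alternative — it is the Condorcet loser.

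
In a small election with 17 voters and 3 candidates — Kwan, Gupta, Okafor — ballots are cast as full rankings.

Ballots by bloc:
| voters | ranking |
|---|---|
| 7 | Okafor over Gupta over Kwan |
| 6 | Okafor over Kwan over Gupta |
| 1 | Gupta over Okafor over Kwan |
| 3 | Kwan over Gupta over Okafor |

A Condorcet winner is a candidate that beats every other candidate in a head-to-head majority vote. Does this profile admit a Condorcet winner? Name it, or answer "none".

Okafor

Head-to-head results (17 voters):
Kwan vs Gupta: 6+3 = 9 for Kwan, 8 for Gupta — Kwan by 9–8.
Kwan vs Okafor: Kwan is ranked higher on 3 ballots, Okafor on 14. Okafor wins 14–3.
Gupta vs Okafor: Gupta is ranked higher on 1+3 = 4 ballots, Okafor on 13. Okafor wins 13–4.
Only Okafor has no losses; Okafor is the Condorcet winner.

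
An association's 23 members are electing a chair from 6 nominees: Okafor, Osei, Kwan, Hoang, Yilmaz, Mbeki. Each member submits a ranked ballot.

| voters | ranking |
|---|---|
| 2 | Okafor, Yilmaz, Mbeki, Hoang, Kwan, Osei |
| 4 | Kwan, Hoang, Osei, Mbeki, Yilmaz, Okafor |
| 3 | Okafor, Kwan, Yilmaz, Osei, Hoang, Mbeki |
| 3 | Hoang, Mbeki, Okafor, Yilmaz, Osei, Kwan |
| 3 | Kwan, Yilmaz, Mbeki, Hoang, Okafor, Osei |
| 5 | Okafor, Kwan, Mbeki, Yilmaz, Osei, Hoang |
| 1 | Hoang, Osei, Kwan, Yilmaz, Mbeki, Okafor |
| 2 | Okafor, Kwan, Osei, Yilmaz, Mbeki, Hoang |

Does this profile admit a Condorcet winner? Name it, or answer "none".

Head-to-head results (23 voters):
Okafor vs Osei: Okafor, 18–5.
Okafor–Kwan: Okafor 15–8.
Okafor vs Hoang: Okafor wins 12–11.
Okafor–Yilmaz: Okafor 15–8.
Okafor vs Mbeki: Okafor wins 12–11.
Osei–Kwan: Kwan 19–4.
Osei vs Hoang: Hoang, 13–10.
Osei vs Yilmaz: Yilmaz, 16–7.
Osei–Mbeki: Mbeki 13–10.
Kwan vs Hoang: Kwan, 17–6.
Kwan vs Yilmaz: Kwan wins 18–5.
Kwan–Mbeki: Kwan 18–5.
Hoang vs Yilmaz: Yilmaz wins 15–8.
Hoang–Mbeki: Mbeki 12–11.
Yilmaz–Mbeki: Mbeki 12–11.
Only Okafor has no losses; Okafor is the Condorcet winner.

Okafor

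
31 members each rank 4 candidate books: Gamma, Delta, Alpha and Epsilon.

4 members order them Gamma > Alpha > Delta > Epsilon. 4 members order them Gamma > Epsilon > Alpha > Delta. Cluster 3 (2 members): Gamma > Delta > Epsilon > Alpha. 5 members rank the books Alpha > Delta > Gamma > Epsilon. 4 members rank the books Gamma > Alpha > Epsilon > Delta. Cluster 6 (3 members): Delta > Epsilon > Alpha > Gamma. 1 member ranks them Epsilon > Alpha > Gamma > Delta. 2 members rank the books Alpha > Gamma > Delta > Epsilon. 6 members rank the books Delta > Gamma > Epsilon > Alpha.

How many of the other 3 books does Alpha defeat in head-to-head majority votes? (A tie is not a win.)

1

Alpha against each rival (31 members):
Alpha–Gamma: Gamma 20–11.
Alpha vs Delta: Alpha is ranked higher on 4+4+5+4+1+2 = 20 ballots, Delta on 11. Alpha wins 20–11.
Alpha vs Epsilon: Epsilon wins 16–15.
Alpha beats Delta; loses to Gamma, Epsilon — 1 pairwise win.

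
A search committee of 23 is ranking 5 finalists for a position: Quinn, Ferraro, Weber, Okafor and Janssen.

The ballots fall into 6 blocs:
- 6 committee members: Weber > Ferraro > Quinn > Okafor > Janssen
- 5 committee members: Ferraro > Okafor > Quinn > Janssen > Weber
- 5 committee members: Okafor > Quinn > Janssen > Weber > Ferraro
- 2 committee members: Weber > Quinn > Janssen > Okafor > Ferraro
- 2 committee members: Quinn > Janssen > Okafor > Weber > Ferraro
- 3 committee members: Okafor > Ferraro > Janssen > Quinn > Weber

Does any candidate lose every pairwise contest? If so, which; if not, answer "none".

none

Pairwise majorities:
Quinn vs Ferraro: Ferraro wins 14–9.
Quinn vs Weber: Quinn is ranked higher on 5+5+2+3 = 15 ballots, Weber on 8. Quinn wins 15–8.
Quinn vs Okafor: Okafor wins 13–10.
Quinn–Janssen: Quinn 20–3.
Ferraro–Weber: Weber 15–8.
Ferraro vs Okafor: Okafor wins 12–11.
Ferraro vs Janssen: 14 to 9, Ferraro.
Weber vs Okafor: Okafor, 15–8.
Weber vs Janssen: Janssen wins 15–8.
Okafor vs Janssen: 6+5+5+3 = 19 for Okafor, 4 for Janssen — Okafor by 19–4.
Each candidate has at least one pairwise win (Quinn beats Weber; Ferraro beats Quinn; Weber beats Ferraro; Okafor beats Quinn; Janssen beats Weber) — no Condorcet loser.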